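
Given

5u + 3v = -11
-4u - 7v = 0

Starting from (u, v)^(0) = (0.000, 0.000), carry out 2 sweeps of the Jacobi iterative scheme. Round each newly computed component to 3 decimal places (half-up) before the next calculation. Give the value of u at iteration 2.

Iteration 1:
  u = (-11 - (3)·0.000) / (5) = -2.200
  v = (0 - (-4)·0.000) / (-7) = 0.000
Iteration 2:
  u = (-11 - (3)·0.000) / (5) = -2.200
  v = (0 - (-4)·-2.200) / (-7) = 1.257

-2.200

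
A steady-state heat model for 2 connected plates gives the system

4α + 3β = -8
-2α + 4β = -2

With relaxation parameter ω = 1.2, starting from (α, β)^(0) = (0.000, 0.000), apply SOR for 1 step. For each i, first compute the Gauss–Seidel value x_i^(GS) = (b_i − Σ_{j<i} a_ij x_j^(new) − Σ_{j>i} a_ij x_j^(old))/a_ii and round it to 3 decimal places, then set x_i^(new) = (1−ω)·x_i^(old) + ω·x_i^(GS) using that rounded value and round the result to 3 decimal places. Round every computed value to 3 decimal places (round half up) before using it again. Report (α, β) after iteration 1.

(-2.400, -2.040)

Iteration 1:
  α: GS value = (-8 - (3)·0.000) / (4) = -2.000;  α ← (1−ω)·0.000 + ω·-2.000 = -2.400
  β: GS value = (-2 - (-2)·-2.400) / (4) = -1.700;  β ← (1−ω)·0.000 + ω·-1.700 = -2.040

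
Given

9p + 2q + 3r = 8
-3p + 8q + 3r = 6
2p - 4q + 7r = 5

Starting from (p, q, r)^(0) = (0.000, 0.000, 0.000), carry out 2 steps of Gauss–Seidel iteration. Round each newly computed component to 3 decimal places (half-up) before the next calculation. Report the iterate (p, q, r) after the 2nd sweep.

Iteration 1:
  p = (8 - (2)·0.000 - (3)·0.000) / (9) = 0.889
  q = (6 - (-3)·0.889 - (3)·0.000) / (8) = 1.083
  r = (5 - (2)·0.889 - (-4)·1.083) / (7) = 1.079
Iteration 2:
  p = (8 - (2)·1.083 - (3)·1.079) / (9) = 0.289
  q = (6 - (-3)·0.289 - (3)·1.079) / (8) = 0.454
  r = (5 - (2)·0.289 - (-4)·0.454) / (7) = 0.891

(0.289, 0.454, 0.891)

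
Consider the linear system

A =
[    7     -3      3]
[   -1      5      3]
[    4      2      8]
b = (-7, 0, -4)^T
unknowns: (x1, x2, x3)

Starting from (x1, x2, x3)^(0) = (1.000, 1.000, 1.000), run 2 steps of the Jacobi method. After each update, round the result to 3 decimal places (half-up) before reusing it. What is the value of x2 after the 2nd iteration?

Iteration 1:
  x1 = (-7 - (-3)·1.000 - (3)·1.000) / (7) = -1.000
  x2 = (0 - (-1)·1.000 - (3)·1.000) / (5) = -0.400
  x3 = (-4 - (4)·1.000 - (2)·1.000) / (8) = -1.250
Iteration 2:
  x1 = (-7 - (-3)·-0.400 - (3)·-1.250) / (7) = -0.636
  x2 = (0 - (-1)·-1.000 - (3)·-1.250) / (5) = 0.550
  x3 = (-4 - (4)·-1.000 - (2)·-0.400) / (8) = 0.100

0.550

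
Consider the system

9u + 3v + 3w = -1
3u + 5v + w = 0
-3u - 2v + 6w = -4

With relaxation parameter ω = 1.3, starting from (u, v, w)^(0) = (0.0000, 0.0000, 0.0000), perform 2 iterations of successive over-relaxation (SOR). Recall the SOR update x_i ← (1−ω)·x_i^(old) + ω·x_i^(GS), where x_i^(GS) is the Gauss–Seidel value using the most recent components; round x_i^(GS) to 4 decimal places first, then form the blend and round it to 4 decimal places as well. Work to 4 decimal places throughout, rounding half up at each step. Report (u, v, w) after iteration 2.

Iteration 1:
  u: GS value = (-1 - (3)·0.0000 - (3)·0.0000) / (9) = -0.1111;  u ← (1−ω)·0.0000 + ω·-0.1111 = -0.1444
  v: GS value = (0 - (3)·-0.1444 - (1)·0.0000) / (5) = 0.0866;  v ← (1−ω)·0.0000 + ω·0.0866 = 0.1126
  w: GS value = (-4 - (-3)·-0.1444 - (-2)·0.1126) / (6) = -0.7013;  w ← (1−ω)·0.0000 + ω·-0.7013 = -0.9117
Iteration 2:
  u: GS value = (-1 - (3)·0.1126 - (3)·-0.9117) / (9) = 0.1553;  u ← (1−ω)·-0.1444 + ω·0.1553 = 0.2452
  v: GS value = (0 - (3)·0.2452 - (1)·-0.9117) / (5) = 0.0352;  v ← (1−ω)·0.1126 + ω·0.0352 = 0.0120
  w: GS value = (-4 - (-3)·0.2452 - (-2)·0.0120) / (6) = -0.5401;  w ← (1−ω)·-0.9117 + ω·-0.5401 = -0.4286

(0.2452, 0.0120, -0.4286)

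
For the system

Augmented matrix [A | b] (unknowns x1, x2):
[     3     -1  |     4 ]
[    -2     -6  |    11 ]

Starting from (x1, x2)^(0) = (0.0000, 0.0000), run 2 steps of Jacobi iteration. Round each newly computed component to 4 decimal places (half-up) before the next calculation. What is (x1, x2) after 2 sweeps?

(0.7222, -2.2778)

Iteration 1:
  x1 = (4 - (-1)·0.0000) / (3) = 1.3333
  x2 = (11 - (-2)·0.0000) / (-6) = -1.8333
Iteration 2:
  x1 = (4 - (-1)·-1.8333) / (3) = 0.7222
  x2 = (11 - (-2)·1.3333) / (-6) = -2.2778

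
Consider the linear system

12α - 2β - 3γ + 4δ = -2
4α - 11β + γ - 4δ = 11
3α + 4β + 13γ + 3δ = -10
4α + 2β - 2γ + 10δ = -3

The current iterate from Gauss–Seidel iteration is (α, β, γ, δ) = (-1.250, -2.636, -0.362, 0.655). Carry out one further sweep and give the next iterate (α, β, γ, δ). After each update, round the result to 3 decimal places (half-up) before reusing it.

(-0.915, -1.604, -0.216, 0.344)

One sweep:
  α = (-2 - (-2)·-2.636 - (-3)·-0.362 - (4)·0.655) / (12) = -0.915
  β = (11 - (4)·-0.915 - (1)·-0.362 - (-4)·0.655) / (-11) = -1.604
  γ = (-10 - (3)·-0.915 - (4)·-1.604 - (3)·0.655) / (13) = -0.216
  δ = (-3 - (4)·-0.915 - (2)·-1.604 - (-2)·-0.216) / (10) = 0.344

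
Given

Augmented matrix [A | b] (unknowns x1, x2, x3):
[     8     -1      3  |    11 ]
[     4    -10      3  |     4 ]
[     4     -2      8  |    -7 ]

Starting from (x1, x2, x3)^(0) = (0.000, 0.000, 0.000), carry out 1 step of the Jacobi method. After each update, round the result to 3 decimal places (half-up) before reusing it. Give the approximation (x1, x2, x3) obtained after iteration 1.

Iteration 1:
  x1 = (11 - (-1)·0.000 - (3)·0.000) / (8) = 1.375
  x2 = (4 - (4)·0.000 - (3)·0.000) / (-10) = -0.400
  x3 = (-7 - (4)·0.000 - (-2)·0.000) / (8) = -0.875

(1.375, -0.400, -0.875)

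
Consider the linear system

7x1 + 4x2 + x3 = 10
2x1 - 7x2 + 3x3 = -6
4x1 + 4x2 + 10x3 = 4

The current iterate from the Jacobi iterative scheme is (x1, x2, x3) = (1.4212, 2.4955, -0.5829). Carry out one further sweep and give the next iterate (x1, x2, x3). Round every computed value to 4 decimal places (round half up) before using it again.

(0.0858, 1.0134, -1.1667)

One sweep:
  x1 = (10 - (4)·2.4955 - (1)·-0.5829) / (7) = 0.0858
  x2 = (-6 - (2)·1.4212 - (3)·-0.5829) / (-7) = 1.0134
  x3 = (4 - (4)·1.4212 - (4)·2.4955) / (10) = -1.1667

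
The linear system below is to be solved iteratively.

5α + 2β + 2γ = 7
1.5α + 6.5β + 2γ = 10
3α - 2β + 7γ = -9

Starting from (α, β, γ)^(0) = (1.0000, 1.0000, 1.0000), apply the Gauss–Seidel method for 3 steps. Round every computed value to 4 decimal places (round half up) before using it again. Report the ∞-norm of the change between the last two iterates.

0.1048

Iteration 1:
  α = (7 - (2)·1.0000 - (2)·1.0000) / (5) = 0.6000
  β = (10 - (1.5)·0.6000 - (2)·1.0000) / (6.5) = 1.0923
  γ = (-9 - (3)·0.6000 - (-2)·1.0923) / (7) = -1.2308
Iteration 2:
  α = (7 - (2)·1.0923 - (2)·-1.2308) / (5) = 1.4554
  β = (10 - (1.5)·1.4554 - (2)·-1.2308) / (6.5) = 1.5813
  γ = (-9 - (3)·1.4554 - (-2)·1.5813) / (7) = -1.4577
Iteration 3:
  α = (7 - (2)·1.5813 - (2)·-1.4577) / (5) = 1.3506
  β = (10 - (1.5)·1.3506 - (2)·-1.4577) / (6.5) = 1.6753
  γ = (-9 - (3)·1.3506 - (-2)·1.6753) / (7) = -1.3859
Change: (-0.1048, 0.0940, 0.0718) → max |·| = 0.1048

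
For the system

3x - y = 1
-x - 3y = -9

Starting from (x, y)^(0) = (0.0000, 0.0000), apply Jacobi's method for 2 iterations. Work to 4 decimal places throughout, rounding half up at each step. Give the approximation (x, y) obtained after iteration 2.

Iteration 1:
  x = (1 - (-1)·0.0000) / (3) = 0.3333
  y = (-9 - (-1)·0.0000) / (-3) = 3.0000
Iteration 2:
  x = (1 - (-1)·3.0000) / (3) = 1.3333
  y = (-9 - (-1)·0.3333) / (-3) = 2.8889

(1.3333, 2.8889)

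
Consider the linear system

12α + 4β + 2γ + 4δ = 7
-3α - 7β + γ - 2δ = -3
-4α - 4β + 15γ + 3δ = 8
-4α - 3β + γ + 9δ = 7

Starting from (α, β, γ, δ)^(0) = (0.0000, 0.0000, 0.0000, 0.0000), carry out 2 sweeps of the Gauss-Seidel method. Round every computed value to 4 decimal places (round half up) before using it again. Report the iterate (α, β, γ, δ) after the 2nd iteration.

Iteration 1:
  α = (7 - (4)·0.0000 - (2)·0.0000 - (4)·0.0000) / (12) = 0.5833
  β = (-3 - (-3)·0.5833 - (1)·0.0000 - (-2)·0.0000) / (-7) = 0.1786
  γ = (8 - (-4)·0.5833 - (-4)·0.1786 - (3)·0.0000) / (15) = 0.7365
  δ = (7 - (-4)·0.5833 - (-3)·0.1786 - (1)·0.7365) / (9) = 1.0147
Iteration 2:
  α = (7 - (4)·0.1786 - (2)·0.7365 - (4)·1.0147) / (12) = 0.0628
  β = (-3 - (-3)·0.0628 - (1)·0.7365 - (-2)·1.0147) / (-7) = 0.2170
  γ = (8 - (-4)·0.0628 - (-4)·0.2170 - (3)·1.0147) / (15) = 0.4050
  δ = (7 - (-4)·0.0628 - (-3)·0.2170 - (1)·0.4050) / (9) = 0.8330

(0.0628, 0.2170, 0.4050, 0.8330)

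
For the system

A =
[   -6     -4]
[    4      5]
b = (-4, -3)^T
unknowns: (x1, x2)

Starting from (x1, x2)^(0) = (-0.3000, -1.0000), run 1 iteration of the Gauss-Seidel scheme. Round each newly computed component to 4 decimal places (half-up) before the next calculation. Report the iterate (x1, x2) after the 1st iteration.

(1.3333, -1.6666)

Iteration 1:
  x1 = (-4 - (-4)·-1.0000) / (-6) = 1.3333
  x2 = (-3 - (4)·1.3333) / (5) = -1.6666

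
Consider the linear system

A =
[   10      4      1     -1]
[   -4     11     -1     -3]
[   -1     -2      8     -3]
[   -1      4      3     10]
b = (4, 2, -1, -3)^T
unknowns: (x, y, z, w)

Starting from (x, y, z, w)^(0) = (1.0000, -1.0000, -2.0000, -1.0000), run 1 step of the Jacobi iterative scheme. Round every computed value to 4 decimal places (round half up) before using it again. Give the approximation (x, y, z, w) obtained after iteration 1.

Iteration 1:
  x = (4 - (4)·-1.0000 - (1)·-2.0000 - (-1)·-1.0000) / (10) = 0.9000
  y = (2 - (-4)·1.0000 - (-1)·-2.0000 - (-3)·-1.0000) / (11) = 0.0909
  z = (-1 - (-1)·1.0000 - (-2)·-1.0000 - (-3)·-1.0000) / (8) = -0.6250
  w = (-3 - (-1)·1.0000 - (4)·-1.0000 - (3)·-2.0000) / (10) = 0.8000

(0.9000, 0.0909, -0.6250, 0.8000)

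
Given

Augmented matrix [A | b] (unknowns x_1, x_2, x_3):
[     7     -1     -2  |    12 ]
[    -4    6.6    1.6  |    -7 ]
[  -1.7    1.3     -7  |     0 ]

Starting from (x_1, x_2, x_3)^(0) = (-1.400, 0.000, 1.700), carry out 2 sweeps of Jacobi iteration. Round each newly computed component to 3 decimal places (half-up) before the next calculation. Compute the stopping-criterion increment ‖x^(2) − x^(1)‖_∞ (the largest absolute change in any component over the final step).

Iteration 1:
  x_1 = (12 - (-1)·0.000 - (-2)·1.700) / (7) = 2.200
  x_2 = (-7 - (-4)·-1.400 - (1.6)·1.700) / (6.6) = -2.321
  x_3 = (0 - (-1.7)·-1.400 - (1.3)·0.000) / (-7) = 0.340
Iteration 2:
  x_1 = (12 - (-1)·-2.321 - (-2)·0.340) / (7) = 1.480
  x_2 = (-7 - (-4)·2.200 - (1.6)·0.340) / (6.6) = 0.190
  x_3 = (0 - (-1.7)·2.200 - (1.3)·-2.321) / (-7) = -0.965
Change: (-0.720, 2.511, -1.305) → max |·| = 2.511

2.511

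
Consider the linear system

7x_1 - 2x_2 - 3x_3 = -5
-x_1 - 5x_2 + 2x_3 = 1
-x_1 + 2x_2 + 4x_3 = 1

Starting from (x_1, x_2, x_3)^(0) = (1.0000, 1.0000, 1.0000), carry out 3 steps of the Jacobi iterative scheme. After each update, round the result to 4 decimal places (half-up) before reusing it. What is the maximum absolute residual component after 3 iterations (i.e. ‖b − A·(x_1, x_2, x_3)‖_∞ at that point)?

Iteration 1:
  x_1 = (-5 - (-2)·1.0000 - (-3)·1.0000) / (7) = 0.0000
  x_2 = (1 - (-1)·1.0000 - (2)·1.0000) / (-5) = 0.0000
  x_3 = (1 - (-1)·1.0000 - (2)·1.0000) / (4) = 0.0000
Iteration 2:
  x_1 = (-5 - (-2)·0.0000 - (-3)·0.0000) / (7) = -0.7143
  x_2 = (1 - (-1)·0.0000 - (2)·0.0000) / (-5) = -0.2000
  x_3 = (1 - (-1)·0.0000 - (2)·0.0000) / (4) = 0.2500
Iteration 3:
  x_1 = (-5 - (-2)·-0.2000 - (-3)·0.2500) / (7) = -0.6643
  x_2 = (1 - (-1)·-0.7143 - (2)·0.2500) / (-5) = 0.0429
  x_3 = (1 - (-1)·-0.7143 - (2)·-0.2000) / (4) = 0.1714
Residual b − A·x = (0.2501, 0.2074, -0.4357); ∞-norm = 0.4357

0.4357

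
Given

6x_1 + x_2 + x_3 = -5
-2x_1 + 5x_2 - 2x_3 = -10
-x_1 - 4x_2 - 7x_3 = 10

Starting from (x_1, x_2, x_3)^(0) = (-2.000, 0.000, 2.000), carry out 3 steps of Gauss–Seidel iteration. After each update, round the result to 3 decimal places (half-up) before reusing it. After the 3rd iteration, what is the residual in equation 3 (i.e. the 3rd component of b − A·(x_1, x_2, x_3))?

Iteration 1:
  x_1 = (-5 - (1)·0.000 - (1)·2.000) / (6) = -1.167
  x_2 = (-10 - (-2)·-1.167 - (-2)·2.000) / (5) = -1.667
  x_3 = (10 - (-1)·-1.167 - (-4)·-1.667) / (-7) = -0.309
Iteration 2:
  x_1 = (-5 - (1)·-1.667 - (1)·-0.309) / (6) = -0.504
  x_2 = (-10 - (-2)·-0.504 - (-2)·-0.309) / (5) = -2.325
  x_3 = (10 - (-1)·-0.504 - (-4)·-2.325) / (-7) = -0.028
Iteration 3:
  x_1 = (-5 - (1)·-2.325 - (1)·-0.028) / (6) = -0.441
  x_2 = (-10 - (-2)·-0.441 - (-2)·-0.028) / (5) = -2.188
  x_3 = (10 - (-1)·-0.441 - (-4)·-2.188) / (-7) = -0.115
Residual b − A·x = (-0.051, -0.172, 0.002)

0.002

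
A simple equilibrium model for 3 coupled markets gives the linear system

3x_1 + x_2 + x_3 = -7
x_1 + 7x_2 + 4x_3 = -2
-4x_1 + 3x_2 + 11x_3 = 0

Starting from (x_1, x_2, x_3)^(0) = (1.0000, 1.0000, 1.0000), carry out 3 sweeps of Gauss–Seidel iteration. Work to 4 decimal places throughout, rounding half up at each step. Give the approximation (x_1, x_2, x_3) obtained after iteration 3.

Iteration 1:
  x_1 = (-7 - (1)·1.0000 - (1)·1.0000) / (3) = -3.0000
  x_2 = (-2 - (1)·-3.0000 - (4)·1.0000) / (7) = -0.4286
  x_3 = (0 - (-4)·-3.0000 - (3)·-0.4286) / (11) = -0.9740
Iteration 2:
  x_1 = (-7 - (1)·-0.4286 - (1)·-0.9740) / (3) = -1.8658
  x_2 = (-2 - (1)·-1.8658 - (4)·-0.9740) / (7) = 0.5374
  x_3 = (0 - (-4)·-1.8658 - (3)·0.5374) / (11) = -0.8250
Iteration 3:
  x_1 = (-7 - (1)·0.5374 - (1)·-0.8250) / (3) = -2.2375
  x_2 = (-2 - (1)·-2.2375 - (4)·-0.8250) / (7) = 0.5054
  x_3 = (0 - (-4)·-2.2375 - (3)·0.5054) / (11) = -0.9515

(-2.2375, 0.5054, -0.9515)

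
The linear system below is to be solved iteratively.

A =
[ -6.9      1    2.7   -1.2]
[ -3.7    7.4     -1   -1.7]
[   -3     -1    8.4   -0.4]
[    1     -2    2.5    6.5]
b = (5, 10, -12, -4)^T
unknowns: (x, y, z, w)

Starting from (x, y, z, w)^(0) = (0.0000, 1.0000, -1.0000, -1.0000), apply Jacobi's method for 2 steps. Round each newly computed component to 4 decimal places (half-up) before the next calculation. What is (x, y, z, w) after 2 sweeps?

(-1.1261, 0.7871, -1.5921, 0.3327)

Iteration 1:
  x = (5 - (1)·1.0000 - (2.7)·-1.0000 - (-1.2)·-1.0000) / (-6.9) = -0.7971
  y = (10 - (-3.7)·0.0000 - (-1)·-1.0000 - (-1.7)·-1.0000) / (7.4) = 0.9865
  z = (-12 - (-3)·0.0000 - (-1)·1.0000 - (-0.4)·-1.0000) / (8.4) = -1.3571
  w = (-4 - (1)·0.0000 - (-2)·1.0000 - (2.5)·-1.0000) / (6.5) = 0.0769
Iteration 2:
  x = (5 - (1)·0.9865 - (2.7)·-1.3571 - (-1.2)·0.0769) / (-6.9) = -1.1261
  y = (10 - (-3.7)·-0.7971 - (-1)·-1.3571 - (-1.7)·0.0769) / (7.4) = 0.7871
  z = (-12 - (-3)·-0.7971 - (-1)·0.9865 - (-0.4)·0.0769) / (8.4) = -1.5921
  w = (-4 - (1)·-0.7971 - (-2)·0.9865 - (2.5)·-1.3571) / (6.5) = 0.3327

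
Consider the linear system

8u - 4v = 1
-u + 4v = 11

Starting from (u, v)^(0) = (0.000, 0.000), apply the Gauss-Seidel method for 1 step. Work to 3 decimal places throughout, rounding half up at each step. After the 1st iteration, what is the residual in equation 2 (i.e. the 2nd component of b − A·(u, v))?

0.001

Iteration 1:
  u = (1 - (-4)·0.000) / (8) = 0.125
  v = (11 - (-1)·0.125) / (4) = 2.781
Residual b − A·x = (11.124, 0.001)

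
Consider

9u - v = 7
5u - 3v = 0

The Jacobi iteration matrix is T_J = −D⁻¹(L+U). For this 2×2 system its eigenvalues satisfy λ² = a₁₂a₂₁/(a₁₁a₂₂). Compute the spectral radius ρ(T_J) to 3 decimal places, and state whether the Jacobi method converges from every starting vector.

a₁₂a₂₁/(a₁₁a₂₂) = (-1)·(5) / ((9)·(-3)) = 0.185185
ρ = √|0.185185| = √0.185185 = 0.430
ρ < 1, so Jacobi converges

0.430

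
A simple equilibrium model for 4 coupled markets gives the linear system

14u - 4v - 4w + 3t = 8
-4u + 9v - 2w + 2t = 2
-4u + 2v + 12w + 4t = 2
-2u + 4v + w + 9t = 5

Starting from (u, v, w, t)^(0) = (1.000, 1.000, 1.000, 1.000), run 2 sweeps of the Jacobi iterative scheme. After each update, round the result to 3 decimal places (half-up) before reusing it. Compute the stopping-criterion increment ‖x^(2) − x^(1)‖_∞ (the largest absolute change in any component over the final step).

Iteration 1:
  u = (8 - (-4)·1.000 - (-4)·1.000 - (3)·1.000) / (14) = 0.929
  v = (2 - (-4)·1.000 - (-2)·1.000 - (2)·1.000) / (9) = 0.667
  w = (2 - (-4)·1.000 - (2)·1.000 - (4)·1.000) / (12) = 0.000
  t = (5 - (-2)·1.000 - (4)·1.000 - (1)·1.000) / (9) = 0.222
Iteration 2:
  u = (8 - (-4)·0.667 - (-4)·0.000 - (3)·0.222) / (14) = 0.714
  v = (2 - (-4)·0.929 - (-2)·0.000 - (2)·0.222) / (9) = 0.586
  w = (2 - (-4)·0.929 - (2)·0.667 - (4)·0.222) / (12) = 0.291
  t = (5 - (-2)·0.929 - (4)·0.667 - (1)·0.000) / (9) = 0.466
Change: (-0.215, -0.081, 0.291, 0.244) → max |·| = 0.291

0.291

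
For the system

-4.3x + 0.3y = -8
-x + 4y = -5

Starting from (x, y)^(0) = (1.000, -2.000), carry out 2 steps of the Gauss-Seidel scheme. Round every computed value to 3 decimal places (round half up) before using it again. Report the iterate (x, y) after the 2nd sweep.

Iteration 1:
  x = (-8 - (0.3)·-2.000) / (-4.3) = 1.721
  y = (-5 - (-1)·1.721) / (4) = -0.820
Iteration 2:
  x = (-8 - (0.3)·-0.820) / (-4.3) = 1.803
  y = (-5 - (-1)·1.803) / (4) = -0.799

(1.803, -0.799)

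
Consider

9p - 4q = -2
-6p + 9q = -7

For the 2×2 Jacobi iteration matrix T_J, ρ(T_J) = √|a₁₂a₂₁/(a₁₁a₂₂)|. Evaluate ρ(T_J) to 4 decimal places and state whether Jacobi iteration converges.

0.5443

a₁₂a₂₁/(a₁₁a₂₂) = (-4)·(-6) / ((9)·(9)) = 0.296296
ρ = √|0.296296| = √0.296296 = 0.5443
ρ < 1, so Jacobi converges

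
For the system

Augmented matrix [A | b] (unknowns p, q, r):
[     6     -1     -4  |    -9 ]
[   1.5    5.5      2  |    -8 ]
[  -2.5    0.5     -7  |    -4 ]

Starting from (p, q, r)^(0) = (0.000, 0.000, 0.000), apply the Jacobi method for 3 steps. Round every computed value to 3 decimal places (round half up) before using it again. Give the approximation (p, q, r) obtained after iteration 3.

Iteration 1:
  p = (-9 - (-1)·0.000 - (-4)·0.000) / (6) = -1.500
  q = (-8 - (1.5)·0.000 - (2)·0.000) / (5.5) = -1.455
  r = (-4 - (-2.5)·0.000 - (0.5)·0.000) / (-7) = 0.571
Iteration 2:
  p = (-9 - (-1)·-1.455 - (-4)·0.571) / (6) = -1.362
  q = (-8 - (1.5)·-1.500 - (2)·0.571) / (5.5) = -1.253
  r = (-4 - (-2.5)·-1.500 - (0.5)·-1.455) / (-7) = 1.003
Iteration 3:
  p = (-9 - (-1)·-1.253 - (-4)·1.003) / (6) = -1.040
  q = (-8 - (1.5)·-1.362 - (2)·1.003) / (5.5) = -1.448
  r = (-4 - (-2.5)·-1.362 - (0.5)·-1.253) / (-7) = 0.968

(-1.040, -1.448, 0.968)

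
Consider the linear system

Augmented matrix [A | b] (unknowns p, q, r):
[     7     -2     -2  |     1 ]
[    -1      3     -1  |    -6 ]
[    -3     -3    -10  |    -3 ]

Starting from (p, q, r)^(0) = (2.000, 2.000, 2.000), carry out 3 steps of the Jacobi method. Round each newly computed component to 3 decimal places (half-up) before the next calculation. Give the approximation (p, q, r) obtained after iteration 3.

(-0.359, -2.064, 0.953)

Iteration 1:
  p = (1 - (-2)·2.000 - (-2)·2.000) / (7) = 1.286
  q = (-6 - (-1)·2.000 - (-1)·2.000) / (3) = -0.667
  r = (-3 - (-3)·2.000 - (-3)·2.000) / (-10) = -0.900
Iteration 2:
  p = (1 - (-2)·-0.667 - (-2)·-0.900) / (7) = -0.305
  q = (-6 - (-1)·1.286 - (-1)·-0.900) / (3) = -1.871
  r = (-3 - (-3)·1.286 - (-3)·-0.667) / (-10) = 0.114
Iteration 3:
  p = (1 - (-2)·-1.871 - (-2)·0.114) / (7) = -0.359
  q = (-6 - (-1)·-0.305 - (-1)·0.114) / (3) = -2.064
  r = (-3 - (-3)·-0.305 - (-3)·-1.871) / (-10) = 0.953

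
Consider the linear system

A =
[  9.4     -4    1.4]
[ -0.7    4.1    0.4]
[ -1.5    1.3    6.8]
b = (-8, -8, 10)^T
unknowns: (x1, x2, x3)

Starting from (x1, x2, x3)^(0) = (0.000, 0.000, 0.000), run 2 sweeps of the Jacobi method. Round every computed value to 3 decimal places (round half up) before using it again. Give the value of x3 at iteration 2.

Iteration 1:
  x1 = (-8 - (-4)·0.000 - (1.4)·0.000) / (9.4) = -0.851
  x2 = (-8 - (-0.7)·0.000 - (0.4)·0.000) / (4.1) = -1.951
  x3 = (10 - (-1.5)·0.000 - (1.3)·0.000) / (6.8) = 1.471
Iteration 2:
  x1 = (-8 - (-4)·-1.951 - (1.4)·1.471) / (9.4) = -1.900
  x2 = (-8 - (-0.7)·-0.851 - (0.4)·1.471) / (4.1) = -2.240
  x3 = (10 - (-1.5)·-0.851 - (1.3)·-1.951) / (6.8) = 1.656

1.656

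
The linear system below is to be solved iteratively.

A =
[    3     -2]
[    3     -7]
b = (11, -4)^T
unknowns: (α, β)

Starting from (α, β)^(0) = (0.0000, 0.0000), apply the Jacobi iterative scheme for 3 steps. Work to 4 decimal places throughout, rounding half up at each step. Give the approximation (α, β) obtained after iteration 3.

Iteration 1:
  α = (11 - (-2)·0.0000) / (3) = 3.6667
  β = (-4 - (3)·0.0000) / (-7) = 0.5714
Iteration 2:
  α = (11 - (-2)·0.5714) / (3) = 4.0476
  β = (-4 - (3)·3.6667) / (-7) = 2.1429
Iteration 3:
  α = (11 - (-2)·2.1429) / (3) = 5.0953
  β = (-4 - (3)·4.0476) / (-7) = 2.3061

(5.0953, 2.3061)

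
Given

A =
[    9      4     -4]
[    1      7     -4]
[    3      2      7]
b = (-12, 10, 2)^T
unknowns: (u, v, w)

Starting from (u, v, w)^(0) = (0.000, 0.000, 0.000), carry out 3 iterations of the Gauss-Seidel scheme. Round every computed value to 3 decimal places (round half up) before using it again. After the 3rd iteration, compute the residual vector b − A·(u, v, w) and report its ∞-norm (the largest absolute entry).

Iteration 1:
  u = (-12 - (4)·0.000 - (-4)·0.000) / (9) = -1.333
  v = (10 - (1)·-1.333 - (-4)·0.000) / (7) = 1.619
  w = (2 - (3)·-1.333 - (2)·1.619) / (7) = 0.394
Iteration 2:
  u = (-12 - (4)·1.619 - (-4)·0.394) / (9) = -1.878
  v = (10 - (1)·-1.878 - (-4)·0.394) / (7) = 1.922
  w = (2 - (3)·-1.878 - (2)·1.922) / (7) = 0.541
Iteration 3:
  u = (-12 - (4)·1.922 - (-4)·0.541) / (9) = -1.947
  v = (10 - (1)·-1.947 - (-4)·0.541) / (7) = 2.016
  w = (2 - (3)·-1.947 - (2)·2.016) / (7) = 0.544
Residual b − A·x = (-0.365, 0.011, 0.001); ∞-norm = 0.365

0.365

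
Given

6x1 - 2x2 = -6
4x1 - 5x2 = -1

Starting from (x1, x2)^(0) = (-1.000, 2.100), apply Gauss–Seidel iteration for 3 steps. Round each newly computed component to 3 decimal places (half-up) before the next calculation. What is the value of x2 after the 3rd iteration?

-0.762

Iteration 1:
  x1 = (-6 - (-2)·2.100) / (6) = -0.300
  x2 = (-1 - (4)·-0.300) / (-5) = -0.040
Iteration 2:
  x1 = (-6 - (-2)·-0.040) / (6) = -1.013
  x2 = (-1 - (4)·-1.013) / (-5) = -0.610
Iteration 3:
  x1 = (-6 - (-2)·-0.610) / (6) = -1.203
  x2 = (-1 - (4)·-1.203) / (-5) = -0.762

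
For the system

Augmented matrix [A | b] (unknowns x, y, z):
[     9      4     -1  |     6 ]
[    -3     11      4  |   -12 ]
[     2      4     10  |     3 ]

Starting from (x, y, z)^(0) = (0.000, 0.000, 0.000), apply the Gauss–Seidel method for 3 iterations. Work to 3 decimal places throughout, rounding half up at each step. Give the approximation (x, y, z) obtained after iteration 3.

(1.152, -0.945, 0.448)

Iteration 1:
  x = (6 - (4)·0.000 - (-1)·0.000) / (9) = 0.667
  y = (-12 - (-3)·0.667 - (4)·0.000) / (11) = -0.909
  z = (3 - (2)·0.667 - (4)·-0.909) / (10) = 0.530
Iteration 2:
  x = (6 - (4)·-0.909 - (-1)·0.530) / (9) = 1.130
  y = (-12 - (-3)·1.130 - (4)·0.530) / (11) = -0.975
  z = (3 - (2)·1.130 - (4)·-0.975) / (10) = 0.464
Iteration 3:
  x = (6 - (4)·-0.975 - (-1)·0.464) / (9) = 1.152
  y = (-12 - (-3)·1.152 - (4)·0.464) / (11) = -0.945
  z = (3 - (2)·1.152 - (4)·-0.945) / (10) = 0.448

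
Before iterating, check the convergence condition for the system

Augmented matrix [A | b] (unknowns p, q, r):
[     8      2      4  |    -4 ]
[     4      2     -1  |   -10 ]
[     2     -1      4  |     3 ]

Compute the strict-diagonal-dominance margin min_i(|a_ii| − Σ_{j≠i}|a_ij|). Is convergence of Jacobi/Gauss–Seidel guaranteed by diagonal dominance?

row 1: |8| − (2+4) = 2
row 2: |2| − (4+1) = -3
row 3: |4| − (2+1) = 1
minimum over rows = -3 → not strictly diagonally dominant

-3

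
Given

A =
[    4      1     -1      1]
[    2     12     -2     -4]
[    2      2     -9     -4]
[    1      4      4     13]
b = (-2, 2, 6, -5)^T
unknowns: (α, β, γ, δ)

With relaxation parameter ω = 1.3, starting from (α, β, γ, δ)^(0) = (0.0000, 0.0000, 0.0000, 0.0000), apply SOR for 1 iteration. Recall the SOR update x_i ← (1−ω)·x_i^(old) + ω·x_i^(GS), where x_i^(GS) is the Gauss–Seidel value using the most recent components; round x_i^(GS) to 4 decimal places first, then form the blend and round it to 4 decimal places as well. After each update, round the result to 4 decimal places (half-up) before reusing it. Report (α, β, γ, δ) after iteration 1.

(-0.6500, 0.3575, -0.9512, -0.1975)

Iteration 1:
  α: GS value = (-2 - (1)·0.0000 - (-1)·0.0000 - (1)·0.0000) / (4) = -0.5000;  α ← (1−ω)·0.0000 + ω·-0.5000 = -0.6500
  β: GS value = (2 - (2)·-0.6500 - (-2)·0.0000 - (-4)·0.0000) / (12) = 0.2750;  β ← (1−ω)·0.0000 + ω·0.2750 = 0.3575
  γ: GS value = (6 - (2)·-0.6500 - (2)·0.3575 - (-4)·0.0000) / (-9) = -0.7317;  γ ← (1−ω)·0.0000 + ω·-0.7317 = -0.9512
  δ: GS value = (-5 - (1)·-0.6500 - (4)·0.3575 - (4)·-0.9512) / (13) = -0.1519;  δ ← (1−ω)·0.0000 + ω·-0.1519 = -0.1975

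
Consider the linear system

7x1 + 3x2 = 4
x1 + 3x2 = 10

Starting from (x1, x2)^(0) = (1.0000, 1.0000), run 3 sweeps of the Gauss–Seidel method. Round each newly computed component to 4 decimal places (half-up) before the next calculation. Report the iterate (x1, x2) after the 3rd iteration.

(-0.9767, 3.6589)

Iteration 1:
  x1 = (4 - (3)·1.0000) / (7) = 0.1429
  x2 = (10 - (1)·0.1429) / (3) = 3.2857
Iteration 2:
  x1 = (4 - (3)·3.2857) / (7) = -0.8367
  x2 = (10 - (1)·-0.8367) / (3) = 3.6122
Iteration 3:
  x1 = (4 - (3)·3.6122) / (7) = -0.9767
  x2 = (10 - (1)·-0.9767) / (3) = 3.6589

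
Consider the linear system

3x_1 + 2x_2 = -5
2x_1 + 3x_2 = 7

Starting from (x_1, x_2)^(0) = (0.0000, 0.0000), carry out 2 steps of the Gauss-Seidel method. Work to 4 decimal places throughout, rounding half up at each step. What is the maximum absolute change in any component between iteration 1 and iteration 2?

Iteration 1:
  x_1 = (-5 - (2)·0.0000) / (3) = -1.6667
  x_2 = (7 - (2)·-1.6667) / (3) = 3.4445
Iteration 2:
  x_1 = (-5 - (2)·3.4445) / (3) = -3.9630
  x_2 = (7 - (2)·-3.9630) / (3) = 4.9753
Change: (-2.2963, 1.5308) → max |·| = 2.2963

2.2963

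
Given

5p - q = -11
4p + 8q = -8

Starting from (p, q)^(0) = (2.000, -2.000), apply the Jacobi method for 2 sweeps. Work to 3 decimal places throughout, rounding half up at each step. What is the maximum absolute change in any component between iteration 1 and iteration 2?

2.300

Iteration 1:
  p = (-11 - (-1)·-2.000) / (5) = -2.600
  q = (-8 - (4)·2.000) / (8) = -2.000
Iteration 2:
  p = (-11 - (-1)·-2.000) / (5) = -2.600
  q = (-8 - (4)·-2.600) / (8) = 0.300
Change: (0.000, 2.300) → max |·| = 2.300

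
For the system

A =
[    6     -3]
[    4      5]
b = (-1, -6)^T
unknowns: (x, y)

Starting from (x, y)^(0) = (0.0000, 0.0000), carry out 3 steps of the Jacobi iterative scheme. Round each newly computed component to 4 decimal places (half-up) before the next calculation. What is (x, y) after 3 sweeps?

Iteration 1:
  x = (-1 - (-3)·0.0000) / (6) = -0.1667
  y = (-6 - (4)·0.0000) / (5) = -1.2000
Iteration 2:
  x = (-1 - (-3)·-1.2000) / (6) = -0.7667
  y = (-6 - (4)·-0.1667) / (5) = -1.0666
Iteration 3:
  x = (-1 - (-3)·-1.0666) / (6) = -0.7000
  y = (-6 - (4)·-0.7667) / (5) = -0.5866

(-0.7000, -0.5866)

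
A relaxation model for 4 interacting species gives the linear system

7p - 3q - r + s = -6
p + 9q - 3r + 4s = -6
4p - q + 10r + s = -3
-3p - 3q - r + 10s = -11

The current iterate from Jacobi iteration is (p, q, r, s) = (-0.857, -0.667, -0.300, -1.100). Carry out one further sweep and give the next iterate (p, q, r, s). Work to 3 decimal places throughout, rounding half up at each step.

One sweep:
  p = (-6 - (-3)·-0.667 - (-1)·-0.300 - (1)·-1.100) / (7) = -1.029
  q = (-6 - (1)·-0.857 - (-3)·-0.300 - (4)·-1.100) / (9) = -0.183
  r = (-3 - (4)·-0.857 - (-1)·-0.667 - (1)·-1.100) / (10) = 0.086
  s = (-11 - (-3)·-0.857 - (-3)·-0.667 - (-1)·-0.300) / (10) = -1.587

(-1.029, -0.183, 0.086, -1.587)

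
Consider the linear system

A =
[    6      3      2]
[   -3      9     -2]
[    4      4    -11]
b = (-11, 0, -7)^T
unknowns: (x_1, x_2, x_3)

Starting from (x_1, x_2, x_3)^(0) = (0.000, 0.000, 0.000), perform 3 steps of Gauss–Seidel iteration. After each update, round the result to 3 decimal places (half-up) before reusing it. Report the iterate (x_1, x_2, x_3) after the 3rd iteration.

(-1.537, -0.531, -0.116)

Iteration 1:
  x_1 = (-11 - (3)·0.000 - (2)·0.000) / (6) = -1.833
  x_2 = (0 - (-3)·-1.833 - (-2)·0.000) / (9) = -0.611
  x_3 = (-7 - (4)·-1.833 - (4)·-0.611) / (-11) = -0.252
Iteration 2:
  x_1 = (-11 - (3)·-0.611 - (2)·-0.252) / (6) = -1.444
  x_2 = (0 - (-3)·-1.444 - (-2)·-0.252) / (9) = -0.537
  x_3 = (-7 - (4)·-1.444 - (4)·-0.537) / (-11) = -0.084
Iteration 3:
  x_1 = (-11 - (3)·-0.537 - (2)·-0.084) / (6) = -1.537
  x_2 = (0 - (-3)·-1.537 - (-2)·-0.084) / (9) = -0.531
  x_3 = (-7 - (4)·-1.537 - (4)·-0.531) / (-11) = -0.116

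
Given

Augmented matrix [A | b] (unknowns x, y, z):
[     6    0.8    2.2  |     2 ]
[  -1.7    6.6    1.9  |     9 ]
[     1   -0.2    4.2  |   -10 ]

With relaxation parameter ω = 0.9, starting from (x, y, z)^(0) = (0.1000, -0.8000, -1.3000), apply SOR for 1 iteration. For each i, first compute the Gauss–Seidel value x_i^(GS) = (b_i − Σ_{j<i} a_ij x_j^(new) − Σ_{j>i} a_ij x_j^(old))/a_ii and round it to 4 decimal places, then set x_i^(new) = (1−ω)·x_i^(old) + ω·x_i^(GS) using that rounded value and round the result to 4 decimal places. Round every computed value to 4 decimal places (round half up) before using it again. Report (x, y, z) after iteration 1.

Iteration 1:
  x: GS value = (2 - (0.8)·-0.8000 - (2.2)·-1.3000) / (6) = 0.9167;  x ← (1−ω)·0.1000 + ω·0.9167 = 0.8350
  y: GS value = (9 - (-1.7)·0.8350 - (1.9)·-1.3000) / (6.6) = 1.9530;  y ← (1−ω)·-0.8000 + ω·1.9530 = 1.6777
  z: GS value = (-10 - (1)·0.8350 - (-0.2)·1.6777) / (4.2) = -2.4999;  z ← (1−ω)·-1.3000 + ω·-2.4999 = -2.3799

(0.8350, 1.6777, -2.3799)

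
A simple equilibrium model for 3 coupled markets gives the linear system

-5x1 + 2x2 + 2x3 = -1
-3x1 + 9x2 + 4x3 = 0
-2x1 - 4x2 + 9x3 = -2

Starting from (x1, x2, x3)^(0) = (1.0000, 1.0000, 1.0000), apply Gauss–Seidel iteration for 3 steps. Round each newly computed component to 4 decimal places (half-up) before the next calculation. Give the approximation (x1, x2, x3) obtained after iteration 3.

Iteration 1:
  x1 = (-1 - (2)·1.0000 - (2)·1.0000) / (-5) = 1.0000
  x2 = (0 - (-3)·1.0000 - (4)·1.0000) / (9) = -0.1111
  x3 = (-2 - (-2)·1.0000 - (-4)·-0.1111) / (9) = -0.0494
Iteration 2:
  x1 = (-1 - (2)·-0.1111 - (2)·-0.0494) / (-5) = 0.1358
  x2 = (0 - (-3)·0.1358 - (4)·-0.0494) / (9) = 0.0672
  x3 = (-2 - (-2)·0.1358 - (-4)·0.0672) / (9) = -0.1622
Iteration 3:
  x1 = (-1 - (2)·0.0672 - (2)·-0.1622) / (-5) = 0.1620
  x2 = (0 - (-3)·0.1620 - (4)·-0.1622) / (9) = 0.1261
  x3 = (-2 - (-2)·0.1620 - (-4)·0.1261) / (9) = -0.1302

(0.1620, 0.1261, -0.1302)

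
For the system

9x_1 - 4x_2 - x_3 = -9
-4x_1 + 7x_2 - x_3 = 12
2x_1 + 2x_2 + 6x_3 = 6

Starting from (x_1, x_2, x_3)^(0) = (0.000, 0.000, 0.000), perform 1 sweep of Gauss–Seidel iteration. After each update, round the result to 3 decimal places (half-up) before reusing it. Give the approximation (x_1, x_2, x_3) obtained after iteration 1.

Iteration 1:
  x_1 = (-9 - (-4)·0.000 - (-1)·0.000) / (9) = -1.000
  x_2 = (12 - (-4)·-1.000 - (-1)·0.000) / (7) = 1.143
  x_3 = (6 - (2)·-1.000 - (2)·1.143) / (6) = 0.952

(-1.000, 1.143, 0.952)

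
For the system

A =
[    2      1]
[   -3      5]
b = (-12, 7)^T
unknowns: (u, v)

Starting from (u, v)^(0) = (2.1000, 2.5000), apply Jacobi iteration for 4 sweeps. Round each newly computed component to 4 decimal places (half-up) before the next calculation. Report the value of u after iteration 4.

Iteration 1:
  u = (-12 - (1)·2.5000) / (2) = -7.2500
  v = (7 - (-3)·2.1000) / (5) = 2.6600
Iteration 2:
  u = (-12 - (1)·2.6600) / (2) = -7.3300
  v = (7 - (-3)·-7.2500) / (5) = -2.9500
Iteration 3:
  u = (-12 - (1)·-2.9500) / (2) = -4.5250
  v = (7 - (-3)·-7.3300) / (5) = -2.9980
Iteration 4:
  u = (-12 - (1)·-2.9980) / (2) = -4.5010
  v = (7 - (-3)·-4.5250) / (5) = -1.3150

-4.5010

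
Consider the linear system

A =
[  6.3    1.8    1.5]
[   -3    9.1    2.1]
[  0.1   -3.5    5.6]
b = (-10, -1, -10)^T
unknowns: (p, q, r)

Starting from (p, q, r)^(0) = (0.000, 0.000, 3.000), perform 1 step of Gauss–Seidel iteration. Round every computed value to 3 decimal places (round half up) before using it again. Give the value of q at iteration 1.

Iteration 1:
  p = (-10 - (1.8)·0.000 - (1.5)·3.000) / (6.3) = -2.302
  q = (-1 - (-3)·-2.302 - (2.1)·3.000) / (9.1) = -1.561
  r = (-10 - (0.1)·-2.302 - (-3.5)·-1.561) / (5.6) = -2.720

-1.561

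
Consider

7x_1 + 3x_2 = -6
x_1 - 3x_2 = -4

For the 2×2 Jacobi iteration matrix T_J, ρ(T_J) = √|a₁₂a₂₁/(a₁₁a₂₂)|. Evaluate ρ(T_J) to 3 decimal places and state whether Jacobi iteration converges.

0.378

a₁₂a₂₁/(a₁₁a₂₂) = (3)·(1) / ((7)·(-3)) = -0.142857
ρ = √|-0.142857| = √0.142857 = 0.378
ρ < 1, so Jacobi converges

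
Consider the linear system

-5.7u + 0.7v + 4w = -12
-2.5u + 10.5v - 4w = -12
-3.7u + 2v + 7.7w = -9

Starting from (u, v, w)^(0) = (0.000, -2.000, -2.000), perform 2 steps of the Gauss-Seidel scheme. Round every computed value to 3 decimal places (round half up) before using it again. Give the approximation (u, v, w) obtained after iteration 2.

(1.546, -0.959, -0.177)

Iteration 1:
  u = (-12 - (0.7)·-2.000 - (4)·-2.000) / (-5.7) = 0.456
  v = (-12 - (-2.5)·0.456 - (-4)·-2.000) / (10.5) = -1.796
  w = (-9 - (-3.7)·0.456 - (2)·-1.796) / (7.7) = -0.483
Iteration 2:
  u = (-12 - (0.7)·-1.796 - (4)·-0.483) / (-5.7) = 1.546
  v = (-12 - (-2.5)·1.546 - (-4)·-0.483) / (10.5) = -0.959
  w = (-9 - (-3.7)·1.546 - (2)·-0.959) / (7.7) = -0.177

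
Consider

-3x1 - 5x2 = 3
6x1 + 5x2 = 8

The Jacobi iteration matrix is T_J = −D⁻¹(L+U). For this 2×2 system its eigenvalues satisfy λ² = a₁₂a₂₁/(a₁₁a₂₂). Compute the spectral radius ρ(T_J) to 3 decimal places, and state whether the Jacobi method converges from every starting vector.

a₁₂a₂₁/(a₁₁a₂₂) = (-5)·(6) / ((-3)·(5)) = 2.000000
ρ = √|2.000000| = √2.000000 = 1.414
ρ > 1, so Jacobi diverges

1.414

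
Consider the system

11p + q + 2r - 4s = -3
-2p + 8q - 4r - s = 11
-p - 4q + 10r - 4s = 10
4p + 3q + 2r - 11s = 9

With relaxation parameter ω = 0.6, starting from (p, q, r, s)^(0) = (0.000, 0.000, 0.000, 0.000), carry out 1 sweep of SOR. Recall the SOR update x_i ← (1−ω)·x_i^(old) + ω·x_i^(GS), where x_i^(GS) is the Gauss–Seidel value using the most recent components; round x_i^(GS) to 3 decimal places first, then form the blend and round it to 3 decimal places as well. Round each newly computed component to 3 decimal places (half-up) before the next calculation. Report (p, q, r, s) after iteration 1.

(-0.164, 0.800, 0.782, -0.310)

Iteration 1:
  p: GS value = (-3 - (1)·0.000 - (2)·0.000 - (-4)·0.000) / (11) = -0.273;  p ← (1−ω)·0.000 + ω·-0.273 = -0.164
  q: GS value = (11 - (-2)·-0.164 - (-4)·0.000 - (-1)·0.000) / (8) = 1.334;  q ← (1−ω)·0.000 + ω·1.334 = 0.800
  r: GS value = (10 - (-1)·-0.164 - (-4)·0.800 - (-4)·0.000) / (10) = 1.304;  r ← (1−ω)·0.000 + ω·1.304 = 0.782
  s: GS value = (9 - (4)·-0.164 - (3)·0.800 - (2)·0.782) / (-11) = -0.517;  s ← (1−ω)·0.000 + ω·-0.517 = -0.310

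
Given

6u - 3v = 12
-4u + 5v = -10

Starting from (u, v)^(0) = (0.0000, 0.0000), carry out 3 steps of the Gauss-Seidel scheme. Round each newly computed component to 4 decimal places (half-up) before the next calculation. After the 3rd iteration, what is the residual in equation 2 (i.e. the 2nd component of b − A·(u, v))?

Iteration 1:
  u = (12 - (-3)·0.0000) / (6) = 2.0000
  v = (-10 - (-4)·2.0000) / (5) = -0.4000
Iteration 2:
  u = (12 - (-3)·-0.4000) / (6) = 1.8000
  v = (-10 - (-4)·1.8000) / (5) = -0.5600
Iteration 3:
  u = (12 - (-3)·-0.5600) / (6) = 1.7200
  v = (-10 - (-4)·1.7200) / (5) = -0.6240
Residual b − A·x = (-0.1920, 0.0000)

0.0000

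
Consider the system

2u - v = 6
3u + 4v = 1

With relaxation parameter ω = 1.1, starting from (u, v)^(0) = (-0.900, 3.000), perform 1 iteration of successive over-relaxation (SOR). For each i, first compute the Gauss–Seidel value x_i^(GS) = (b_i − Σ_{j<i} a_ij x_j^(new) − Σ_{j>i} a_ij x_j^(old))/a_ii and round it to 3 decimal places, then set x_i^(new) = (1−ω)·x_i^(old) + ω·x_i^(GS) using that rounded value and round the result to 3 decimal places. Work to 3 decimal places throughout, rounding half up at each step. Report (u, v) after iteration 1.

Iteration 1:
  u: GS value = (6 - (-1)·3.000) / (2) = 4.500;  u ← (1−ω)·-0.900 + ω·4.500 = 5.040
  v: GS value = (1 - (3)·5.040) / (4) = -3.530;  v ← (1−ω)·3.000 + ω·-3.530 = -4.183

(5.040, -4.183)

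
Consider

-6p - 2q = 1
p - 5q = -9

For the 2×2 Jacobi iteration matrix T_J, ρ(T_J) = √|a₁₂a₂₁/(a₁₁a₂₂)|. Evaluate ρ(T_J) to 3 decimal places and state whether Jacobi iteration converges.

a₁₂a₂₁/(a₁₁a₂₂) = (-2)·(1) / ((-6)·(-5)) = -0.066667
ρ = √|-0.066667| = √0.066667 = 0.258
ρ < 1, so Jacobi converges

0.258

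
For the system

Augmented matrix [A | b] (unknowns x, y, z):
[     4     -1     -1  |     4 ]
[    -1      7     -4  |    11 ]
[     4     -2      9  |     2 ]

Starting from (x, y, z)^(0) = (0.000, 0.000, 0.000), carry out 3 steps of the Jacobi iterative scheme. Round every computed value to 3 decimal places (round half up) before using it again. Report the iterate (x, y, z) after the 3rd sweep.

(1.492, 1.851, -0.012)

Iteration 1:
  x = (4 - (-1)·0.000 - (-1)·0.000) / (4) = 1.000
  y = (11 - (-1)·0.000 - (-4)·0.000) / (7) = 1.571
  z = (2 - (4)·0.000 - (-2)·0.000) / (9) = 0.222
Iteration 2:
  x = (4 - (-1)·1.571 - (-1)·0.222) / (4) = 1.448
  y = (11 - (-1)·1.000 - (-4)·0.222) / (7) = 1.841
  z = (2 - (4)·1.000 - (-2)·1.571) / (9) = 0.127
Iteration 3:
  x = (4 - (-1)·1.841 - (-1)·0.127) / (4) = 1.492
  y = (11 - (-1)·1.448 - (-4)·0.127) / (7) = 1.851
  z = (2 - (4)·1.448 - (-2)·1.841) / (9) = -0.012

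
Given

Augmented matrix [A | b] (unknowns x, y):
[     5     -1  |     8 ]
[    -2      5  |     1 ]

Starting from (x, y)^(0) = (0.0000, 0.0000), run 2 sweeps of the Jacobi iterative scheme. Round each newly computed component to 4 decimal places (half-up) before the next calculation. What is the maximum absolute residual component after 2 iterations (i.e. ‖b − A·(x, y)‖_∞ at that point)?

Iteration 1:
  x = (8 - (-1)·0.0000) / (5) = 1.6000
  y = (1 - (-2)·0.0000) / (5) = 0.2000
Iteration 2:
  x = (8 - (-1)·0.2000) / (5) = 1.6400
  y = (1 - (-2)·1.6000) / (5) = 0.8400
Residual b − A·x = (0.6400, 0.0800); ∞-norm = 0.6400

0.6400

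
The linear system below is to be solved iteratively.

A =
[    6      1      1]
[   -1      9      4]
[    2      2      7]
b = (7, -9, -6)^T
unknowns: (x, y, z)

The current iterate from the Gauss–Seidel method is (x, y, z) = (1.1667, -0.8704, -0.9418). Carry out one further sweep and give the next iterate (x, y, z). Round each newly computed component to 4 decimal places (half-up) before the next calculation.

One sweep:
  x = (7 - (1)·-0.8704 - (1)·-0.9418) / (6) = 1.4687
  y = (-9 - (-1)·1.4687 - (4)·-0.9418) / (9) = -0.4182
  z = (-6 - (2)·1.4687 - (2)·-0.4182) / (7) = -1.1573

(1.4687, -0.4182, -1.1573)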